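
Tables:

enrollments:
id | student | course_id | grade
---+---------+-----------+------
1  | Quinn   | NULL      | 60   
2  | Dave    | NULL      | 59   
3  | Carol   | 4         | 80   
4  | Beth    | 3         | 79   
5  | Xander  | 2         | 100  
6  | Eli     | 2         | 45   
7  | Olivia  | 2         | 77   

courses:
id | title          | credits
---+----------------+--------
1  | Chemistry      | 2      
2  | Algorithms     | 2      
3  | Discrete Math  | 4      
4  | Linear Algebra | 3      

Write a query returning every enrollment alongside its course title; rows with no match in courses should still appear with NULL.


LEFT JOIN keeps every row from enrollments (the left table); where course_id has no match in courses, the course columns become NULL. Walk through each enrollment:
  - enrollment 1 (Quinn): course_id=NULL, no match -> kept with NULL
  - enrollment 2 (Dave): course_id=NULL, no match -> kept with NULL
  - enrollment 3 (Carol): course_id=4 -> matches Linear Algebra
  - enrollment 4 (Beth): course_id=3 -> matches Discrete Math
  - enrollment 5 (Xander): course_id=2 -> matches Algorithms
  - enrollment 6 (Eli): course_id=2 -> matches Algorithms
  - enrollment 7 (Olivia): course_id=2 -> matches Algorithms
All 7 rows appear; 2 have NULL course.

SQL:
SELECT a.student, b.title AS course
FROM enrollments a
LEFT JOIN courses b ON a.course_id = b.id

Result:
student | course        
--------+---------------
Quinn   | NULL          
Dave    | NULL          
Carol   | Linear Algebra
Beth    | Discrete Math 
Xander  | Algorithms    
Eli     | Algorithms    
Olivia  | Algorithms    


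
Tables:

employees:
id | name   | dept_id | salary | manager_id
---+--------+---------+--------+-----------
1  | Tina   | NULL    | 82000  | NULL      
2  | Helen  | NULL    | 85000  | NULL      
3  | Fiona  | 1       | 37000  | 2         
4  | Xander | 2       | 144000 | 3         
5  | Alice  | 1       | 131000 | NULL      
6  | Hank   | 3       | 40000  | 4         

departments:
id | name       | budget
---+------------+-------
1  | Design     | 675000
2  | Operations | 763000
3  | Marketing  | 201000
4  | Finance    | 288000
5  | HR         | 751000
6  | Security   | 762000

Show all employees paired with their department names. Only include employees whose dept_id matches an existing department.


INNER JOIN keeps only employees rows whose dept_id matches an id in departments. Walk through each employee:
  - employee 1 (Tina): dept_id=NULL, no match -> dropped
  - employee 2 (Helen): dept_id=NULL, no match -> dropped
  - employee 3 (Fiona): dept_id=1 -> matches Design
  - employee 4 (Xander): dept_id=2 -> matches Operations
  - employee 5 (Alice): dept_id=1 -> matches Design
  - employee 6 (Hank): dept_id=3 -> matches Marketing
So 2 of 6 rows are dropped.

SQL:
SELECT a.name, b.name AS department
FROM employees a
INNER JOIN departments b ON a.dept_id = b.id

Result:
name   | department
-------+-----------
Fiona  | Design    
Xander | Operations
Alice  | Design    
Hank   | Marketing 


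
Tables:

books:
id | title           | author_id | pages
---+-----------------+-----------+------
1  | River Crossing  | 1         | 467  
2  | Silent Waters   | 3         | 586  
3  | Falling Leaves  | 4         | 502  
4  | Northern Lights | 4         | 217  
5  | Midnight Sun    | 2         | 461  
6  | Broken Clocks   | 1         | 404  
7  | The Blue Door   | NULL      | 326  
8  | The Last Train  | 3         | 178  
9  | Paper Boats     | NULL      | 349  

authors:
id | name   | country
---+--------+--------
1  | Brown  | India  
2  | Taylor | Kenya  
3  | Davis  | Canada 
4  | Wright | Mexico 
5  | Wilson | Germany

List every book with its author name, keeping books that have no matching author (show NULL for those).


LEFT JOIN keeps every row from books (the left table); where author_id has no match in authors, the author columns become NULL. Walk through each book:
  - book 1 (River Crossing): author_id=1 -> matches Brown
  - book 2 (Silent Waters): author_id=3 -> matches Davis
  - book 3 (Falling Leaves): author_id=4 -> matches Wright
  - book 4 (Northern Lights): author_id=4 -> matches Wright
  - book 5 (Midnight Sun): author_id=2 -> matches Taylor
  - book 6 (Broken Clocks): author_id=1 -> matches Brown
  - book 7 (The Blue Door): author_id=NULL, no match -> kept with NULL
  - book 8 (The Last Train): author_id=3 -> matches Davis
  - book 9 (Paper Boats): author_id=NULL, no match -> kept with NULL
All 9 rows appear; 2 have NULL author.

SQL:
SELECT a.title, b.name AS author
FROM books a
LEFT JOIN authors b ON a.author_id = b.id

Result:
title           | author
----------------+-------
River Crossing  | Brown 
Silent Waters   | Davis 
Falling Leaves  | Wright
Northern Lights | Wright
Midnight Sun    | Taylor
Broken Clocks   | Brown 
The Blue Door   | NULL  
The Last Train  | Davis 
Paper Boats     | NULL  


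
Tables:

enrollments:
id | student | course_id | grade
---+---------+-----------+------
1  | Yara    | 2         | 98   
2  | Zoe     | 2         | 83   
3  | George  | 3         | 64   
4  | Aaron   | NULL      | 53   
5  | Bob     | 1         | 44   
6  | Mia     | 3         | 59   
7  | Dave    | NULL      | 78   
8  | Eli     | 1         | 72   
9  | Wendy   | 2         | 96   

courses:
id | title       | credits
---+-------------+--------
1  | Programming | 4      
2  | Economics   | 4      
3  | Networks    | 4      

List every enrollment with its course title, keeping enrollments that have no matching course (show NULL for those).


LEFT JOIN keeps every row from enrollments (the left table); where course_id has no match in courses, the course columns become NULL. Walk through each enrollment:
  - enrollment 1 (Yara): course_id=2 -> matches Economics
  - enrollment 2 (Zoe): course_id=2 -> matches Economics
  - enrollment 3 (George): course_id=3 -> matches Networks
  - enrollment 4 (Aaron): course_id=NULL, no match -> kept with NULL
  - enrollment 5 (Bob): course_id=1 -> matches Programming
  - enrollment 6 (Mia): course_id=3 -> matches Networks
  - enrollment 7 (Dave): course_id=NULL, no match -> kept with NULL
  - enrollment 8 (Eli): course_id=1 -> matches Programming
  - enrollment 9 (Wendy): course_id=2 -> matches Economics
All 9 rows appear; 2 have NULL course.

SQL:
SELECT a.student, b.title AS course
FROM enrollments a
LEFT JOIN courses b ON a.course_id = b.id

Result:
student | course     
--------+------------
Yara    | Economics  
Zoe     | Economics  
George  | Networks   
Aaron   | NULL       
Bob     | Programming
Mia     | Networks   
Dave    | NULL       
Eli     | Programming
Wendy   | Economics  


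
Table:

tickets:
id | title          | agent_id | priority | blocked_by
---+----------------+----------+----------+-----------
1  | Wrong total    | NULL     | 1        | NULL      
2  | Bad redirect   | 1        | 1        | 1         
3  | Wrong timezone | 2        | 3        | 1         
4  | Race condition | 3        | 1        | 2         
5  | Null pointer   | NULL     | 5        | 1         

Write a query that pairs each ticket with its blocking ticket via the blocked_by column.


This is a self-join: tickets is joined to a second copy of itself, matching each row's blocked_by to another row's id. Use LEFT JOIN so rows with blocked_by=NULL are kept.
  - ticket 1 (Wrong total): blocked_by=NULL -> NULL
  - ticket 2 (Bad redirect): blocked_by=1 -> Wrong total
  - ticket 3 (Wrong timezone): blocked_by=1 -> Wrong total
  - ticket 4 (Race condition): blocked_by=2 -> Bad redirect
  - ticket 5 (Null pointer): blocked_by=1 -> Wrong total

SQL:
SELECT a.title AS item, b.title AS blocked_by
FROM tickets a
LEFT JOIN tickets b ON a.blocked_by = b.id

Result:
item           | blocked_by  
---------------+-------------
Wrong total    | NULL        
Bad redirect   | Wrong total 
Wrong timezone | Wrong total 
Race condition | Bad redirect
Null pointer   | Wrong total 


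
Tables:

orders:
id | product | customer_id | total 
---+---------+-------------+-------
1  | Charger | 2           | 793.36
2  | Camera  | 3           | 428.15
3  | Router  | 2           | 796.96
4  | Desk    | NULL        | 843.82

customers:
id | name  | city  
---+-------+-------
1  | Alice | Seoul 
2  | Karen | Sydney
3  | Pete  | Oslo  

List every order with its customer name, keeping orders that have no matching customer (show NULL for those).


LEFT JOIN keeps every row from orders (the left table); where customer_id has no match in customers, the customer columns become NULL. Walk through each order:
  - order 1 (Charger): customer_id=2 -> matches Karen
  - order 2 (Camera): customer_id=3 -> matches Pete
  - order 3 (Router): customer_id=2 -> matches Karen
  - order 4 (Desk): customer_id=NULL, no match -> kept with NULL
All 4 rows appear; 1 has NULL customer.

SQL:
SELECT a.product, b.name AS customer
FROM orders a
LEFT JOIN customers b ON a.customer_id = b.id

Result:
product | customer
--------+---------
Charger | Karen   
Camera  | Pete    
Router  | Karen   
Desk    | NULL    


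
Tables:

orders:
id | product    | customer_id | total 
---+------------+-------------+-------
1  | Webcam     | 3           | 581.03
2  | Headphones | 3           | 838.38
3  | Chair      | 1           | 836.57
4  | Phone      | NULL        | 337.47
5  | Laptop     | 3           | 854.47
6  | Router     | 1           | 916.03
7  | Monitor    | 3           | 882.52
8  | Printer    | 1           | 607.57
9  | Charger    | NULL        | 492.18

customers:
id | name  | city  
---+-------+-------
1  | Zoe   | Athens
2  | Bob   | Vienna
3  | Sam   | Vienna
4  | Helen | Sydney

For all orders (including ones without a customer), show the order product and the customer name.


LEFT JOIN keeps every row from orders (the left table); where customer_id has no match in customers, the customer columns become NULL. Walk through each order:
  - order 1 (Webcam): customer_id=3 -> matches Sam
  - order 2 (Headphones): customer_id=3 -> matches Sam
  - order 3 (Chair): customer_id=1 -> matches Zoe
  - order 4 (Phone): customer_id=NULL, no match -> kept with NULL
  - order 5 (Laptop): customer_id=3 -> matches Sam
  - order 6 (Router): customer_id=1 -> matches Zoe
  - order 7 (Monitor): customer_id=3 -> matches Sam
  - order 8 (Printer): customer_id=1 -> matches Zoe
  - order 9 (Charger): customer_id=NULL, no match -> kept with NULL
All 9 rows appear; 2 have NULL customer.

SQL:
SELECT a.product, b.name AS customer
FROM orders a
LEFT JOIN customers b ON a.customer_id = b.id

Result:
product    | customer
-----------+---------
Webcam     | Sam     
Headphones | Sam     
Chair      | Zoe     
Phone      | NULL    
Laptop     | Sam     
Router     | Zoe     
Monitor    | Sam     
Printer    | Zoe     
Charger    | NULL    


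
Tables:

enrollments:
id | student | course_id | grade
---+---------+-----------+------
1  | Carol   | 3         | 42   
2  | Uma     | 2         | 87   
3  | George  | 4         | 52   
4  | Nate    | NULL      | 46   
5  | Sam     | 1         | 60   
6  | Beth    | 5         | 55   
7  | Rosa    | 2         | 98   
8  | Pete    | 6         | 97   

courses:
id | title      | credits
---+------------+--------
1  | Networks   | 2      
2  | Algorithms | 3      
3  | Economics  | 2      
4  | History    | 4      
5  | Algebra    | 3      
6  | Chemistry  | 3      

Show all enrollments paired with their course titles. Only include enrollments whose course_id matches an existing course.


INNER JOIN keeps only enrollments rows whose course_id matches an id in courses. Walk through each enrollment:
  - enrollment 1 (Carol): course_id=3 -> matches Economics
  - enrollment 2 (Uma): course_id=2 -> matches Algorithms
  - enrollment 3 (George): course_id=4 -> matches History
  - enrollment 4 (Nate): course_id=NULL, no match -> dropped
  - enrollment 5 (Sam): course_id=1 -> matches Networks
  - enrollment 6 (Beth): course_id=5 -> matches Algebra
  - enrollment 7 (Rosa): course_id=2 -> matches Algorithms
  - enrollment 8 (Pete): course_id=6 -> matches Chemistry
So 1 of 8 rows is dropped.

SQL:
SELECT a.student, b.title AS course
FROM enrollments a
INNER JOIN courses b ON a.course_id = b.id

Result:
student | course    
--------+-----------
Carol   | Economics 
Uma     | Algorithms
George  | History   
Sam     | Networks  
Beth    | Algebra   
Rosa    | Algorithms
Pete    | Chemistry 


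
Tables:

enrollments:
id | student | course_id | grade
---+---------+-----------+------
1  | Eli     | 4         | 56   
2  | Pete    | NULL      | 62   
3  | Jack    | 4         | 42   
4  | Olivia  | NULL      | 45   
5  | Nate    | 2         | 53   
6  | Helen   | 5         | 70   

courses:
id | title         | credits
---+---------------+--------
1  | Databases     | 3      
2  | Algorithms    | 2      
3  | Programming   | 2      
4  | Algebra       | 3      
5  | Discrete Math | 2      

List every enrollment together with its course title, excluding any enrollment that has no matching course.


INNER JOIN keeps only enrollments rows whose course_id matches an id in courses. Walk through each enrollment:
  - enrollment 1 (Eli): course_id=4 -> matches Algebra
  - enrollment 2 (Pete): course_id=NULL, no match -> dropped
  - enrollment 3 (Jack): course_id=4 -> matches Algebra
  - enrollment 4 (Olivia): course_id=NULL, no match -> dropped
  - enrollment 5 (Nate): course_id=2 -> matches Algorithms
  - enrollment 6 (Helen): course_id=5 -> matches Discrete Math
So 2 of 6 rows are dropped.

SQL:
SELECT a.student, b.title AS course
FROM enrollments a
INNER JOIN courses b ON a.course_id = b.id

Result:
student | course       
--------+--------------
Eli     | Algebra      
Jack    | Algebra      
Nate    | Algorithms   
Helen   | Discrete Math


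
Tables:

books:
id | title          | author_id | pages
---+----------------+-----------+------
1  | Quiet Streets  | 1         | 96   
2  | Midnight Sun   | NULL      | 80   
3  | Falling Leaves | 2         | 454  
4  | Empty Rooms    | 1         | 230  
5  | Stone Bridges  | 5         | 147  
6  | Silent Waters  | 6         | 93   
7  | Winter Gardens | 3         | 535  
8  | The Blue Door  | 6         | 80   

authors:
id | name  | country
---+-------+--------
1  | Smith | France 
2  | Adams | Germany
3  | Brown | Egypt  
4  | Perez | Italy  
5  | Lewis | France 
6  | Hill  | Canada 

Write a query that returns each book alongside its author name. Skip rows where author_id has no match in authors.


INNER JOIN keeps only books rows whose author_id matches an id in authors. Walk through each book:
  - book 1 (Quiet Streets): author_id=1 -> matches Smith
  - book 2 (Midnight Sun): author_id=NULL, no match -> dropped
  - book 3 (Falling Leaves): author_id=2 -> matches Adams
  - book 4 (Empty Rooms): author_id=1 -> matches Smith
  - book 5 (Stone Bridges): author_id=5 -> matches Lewis
  - book 6 (Silent Waters): author_id=6 -> matches Hill
  - book 7 (Winter Gardens): author_id=3 -> matches Brown
  - book 8 (The Blue Door): author_id=6 -> matches Hill
So 1 of 8 rows is dropped.

SQL:
SELECT a.title, b.name AS author
FROM books a
INNER JOIN authors b ON a.author_id = b.id

Result:
title          | author
---------------+-------
Quiet Streets  | Smith 
Falling Leaves | Adams 
Empty Rooms    | Smith 
Stone Bridges  | Lewis 
Silent Waters  | Hill  
Winter Gardens | Brown 
The Blue Door  | Hill  


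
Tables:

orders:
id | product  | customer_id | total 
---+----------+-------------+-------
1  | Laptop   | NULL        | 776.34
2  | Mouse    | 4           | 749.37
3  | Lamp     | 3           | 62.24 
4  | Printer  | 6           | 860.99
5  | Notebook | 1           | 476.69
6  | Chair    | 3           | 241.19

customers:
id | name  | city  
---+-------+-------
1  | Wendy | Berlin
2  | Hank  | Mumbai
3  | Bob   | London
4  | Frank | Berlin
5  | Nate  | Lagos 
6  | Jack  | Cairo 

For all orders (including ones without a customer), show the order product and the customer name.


LEFT JOIN keeps every row from orders (the left table); where customer_id has no match in customers, the customer columns become NULL. Walk through each order:
  - order 1 (Laptop): customer_id=NULL, no match -> kept with NULL
  - order 2 (Mouse): customer_id=4 -> matches Frank
  - order 3 (Lamp): customer_id=3 -> matches Bob
  - order 4 (Printer): customer_id=6 -> matches Jack
  - order 5 (Notebook): customer_id=1 -> matches Wendy
  - order 6 (Chair): customer_id=3 -> matches Bob
All 6 rows appear; 1 has NULL customer.

SQL:
SELECT a.product, b.name AS customer
FROM orders a
LEFT JOIN customers b ON a.customer_id = b.id

Result:
product  | customer
---------+---------
Laptop   | NULL    
Mouse    | Frank   
Lamp     | Bob     
Printer  | Jack    
Notebook | Wendy   
Chair    | Bob     


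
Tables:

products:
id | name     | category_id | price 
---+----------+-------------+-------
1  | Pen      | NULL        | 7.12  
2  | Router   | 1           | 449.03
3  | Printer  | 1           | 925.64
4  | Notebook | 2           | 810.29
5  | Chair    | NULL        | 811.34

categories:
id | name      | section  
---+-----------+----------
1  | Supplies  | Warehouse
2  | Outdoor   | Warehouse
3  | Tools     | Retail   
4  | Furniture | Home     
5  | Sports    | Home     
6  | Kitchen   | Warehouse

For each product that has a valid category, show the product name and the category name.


INNER JOIN keeps only products rows whose category_id matches an id in categories. Walk through each product:
  - product 1 (Pen): category_id=NULL, no match -> dropped
  - product 2 (Router): category_id=1 -> matches Supplies
  - product 3 (Printer): category_id=1 -> matches Supplies
  - product 4 (Notebook): category_id=2 -> matches Outdoor
  - product 5 (Chair): category_id=NULL, no match -> dropped
So 2 of 5 rows are dropped.

SQL:
SELECT a.name, b.name AS category
FROM products a
INNER JOIN categories b ON a.category_id = b.id

Result:
name     | category
---------+---------
Router   | Supplies
Printer  | Supplies
Notebook | Outdoor 


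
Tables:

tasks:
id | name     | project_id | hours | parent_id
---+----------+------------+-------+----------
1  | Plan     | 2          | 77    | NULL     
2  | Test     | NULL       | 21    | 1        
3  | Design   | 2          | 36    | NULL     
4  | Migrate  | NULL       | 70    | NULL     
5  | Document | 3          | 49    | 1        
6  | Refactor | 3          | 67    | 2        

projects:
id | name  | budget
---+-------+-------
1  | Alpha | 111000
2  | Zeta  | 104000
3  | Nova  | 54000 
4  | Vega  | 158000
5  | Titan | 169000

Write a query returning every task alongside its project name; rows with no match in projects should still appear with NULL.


LEFT JOIN keeps every row from tasks (the left table); where project_id has no match in projects, the project columns become NULL. Walk through each task:
  - task 1 (Plan): project_id=2 -> matches Zeta
  - task 2 (Test): project_id=NULL, no match -> kept with NULL
  - task 3 (Design): project_id=2 -> matches Zeta
  - task 4 (Migrate): project_id=NULL, no match -> kept with NULL
  - task 5 (Document): project_id=3 -> matches Nova
  - task 6 (Refactor): project_id=3 -> matches Nova
All 6 rows appear; 2 have NULL project.

SQL:
SELECT a.name, b.name AS project
FROM tasks a
LEFT JOIN projects b ON a.project_id = b.id

Result:
name     | project
---------+--------
Plan     | Zeta   
Test     | NULL   
Design   | Zeta   
Migrate  | NULL   
Document | Nova   
Refactor | Nova   


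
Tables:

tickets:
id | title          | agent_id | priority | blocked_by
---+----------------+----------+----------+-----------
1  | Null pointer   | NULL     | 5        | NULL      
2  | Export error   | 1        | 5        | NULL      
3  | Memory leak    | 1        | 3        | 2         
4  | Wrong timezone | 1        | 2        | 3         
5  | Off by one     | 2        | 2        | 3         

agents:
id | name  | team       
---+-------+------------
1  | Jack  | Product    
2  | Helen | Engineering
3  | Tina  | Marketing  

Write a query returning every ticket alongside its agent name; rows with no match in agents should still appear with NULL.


LEFT JOIN keeps every row from tickets (the left table); where agent_id has no match in agents, the agent columns become NULL. Walk through each ticket:
  - ticket 1 (Null pointer): agent_id=NULL, no match -> kept with NULL
  - ticket 2 (Export error): agent_id=1 -> matches Jack
  - ticket 3 (Memory leak): agent_id=1 -> matches Jack
  - ticket 4 (Wrong timezone): agent_id=1 -> matches Jack
  - ticket 5 (Off by one): agent_id=2 -> matches Helen
All 5 rows appear; 1 has NULL agent.

SQL:
SELECT a.title, b.name AS agent
FROM tickets a
LEFT JOIN agents b ON a.agent_id = b.id

Result:
title          | agent
---------------+------
Null pointer   | NULL 
Export error   | Jack 
Memory leak    | Jack 
Wrong timezone | Jack 
Off by one     | Helen


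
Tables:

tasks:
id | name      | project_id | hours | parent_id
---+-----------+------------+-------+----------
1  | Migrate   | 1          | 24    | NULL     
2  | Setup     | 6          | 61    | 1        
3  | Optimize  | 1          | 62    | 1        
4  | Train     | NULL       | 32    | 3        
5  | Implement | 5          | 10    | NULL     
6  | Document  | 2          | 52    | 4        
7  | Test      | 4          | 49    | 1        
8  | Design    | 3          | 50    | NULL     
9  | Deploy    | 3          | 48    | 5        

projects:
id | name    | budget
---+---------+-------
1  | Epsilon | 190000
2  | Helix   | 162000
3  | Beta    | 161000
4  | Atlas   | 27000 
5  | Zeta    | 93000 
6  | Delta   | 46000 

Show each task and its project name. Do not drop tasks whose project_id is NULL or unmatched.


LEFT JOIN keeps every row from tasks (the left table); where project_id has no match in projects, the project columns become NULL. Walk through each task:
  - task 1 (Migrate): project_id=1 -> matches Epsilon
  - task 2 (Setup): project_id=6 -> matches Delta
  - task 3 (Optimize): project_id=1 -> matches Epsilon
  - task 4 (Train): project_id=NULL, no match -> kept with NULL
  - task 5 (Implement): project_id=5 -> matches Zeta
  - task 6 (Document): project_id=2 -> matches Helix
  - task 7 (Test): project_id=4 -> matches Atlas
  - task 8 (Design): project_id=3 -> matches Beta
  - task 9 (Deploy): project_id=3 -> matches Beta
All 9 rows appear; 1 has NULL project.

SQL:
SELECT a.name, b.name AS project
FROM tasks a
LEFT JOIN projects b ON a.project_id = b.id

Result:
name      | project
----------+--------
Migrate   | Epsilon
Setup     | Delta  
Optimize  | Epsilon
Train     | NULL   
Implement | Zeta   
Document  | Helix  
Test      | Atlas  
Design    | Beta   
Deploy    | Beta   


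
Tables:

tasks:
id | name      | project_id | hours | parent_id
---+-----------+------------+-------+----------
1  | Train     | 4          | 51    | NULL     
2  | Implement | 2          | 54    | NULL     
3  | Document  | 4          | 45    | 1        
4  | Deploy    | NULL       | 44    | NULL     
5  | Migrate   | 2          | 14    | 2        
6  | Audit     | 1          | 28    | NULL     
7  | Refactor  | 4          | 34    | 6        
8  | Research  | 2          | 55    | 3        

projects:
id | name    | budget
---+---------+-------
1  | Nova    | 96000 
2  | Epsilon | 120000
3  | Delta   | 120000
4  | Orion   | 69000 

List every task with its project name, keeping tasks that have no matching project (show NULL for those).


LEFT JOIN keeps every row from tasks (the left table); where project_id has no match in projects, the project columns become NULL. Walk through each task:
  - task 1 (Train): project_id=4 -> matches Orion
  - task 2 (Implement): project_id=2 -> matches Epsilon
  - task 3 (Document): project_id=4 -> matches Orion
  - task 4 (Deploy): project_id=NULL, no match -> kept with NULL
  - task 5 (Migrate): project_id=2 -> matches Epsilon
  - task 6 (Audit): project_id=1 -> matches Nova
  - task 7 (Refactor): project_id=4 -> matches Orion
  - task 8 (Research): project_id=2 -> matches Epsilon
All 8 rows appear; 1 has NULL project.

SQL:
SELECT a.name, b.name AS project
FROM tasks a
LEFT JOIN projects b ON a.project_id = b.id

Result:
name      | project
----------+--------
Train     | Orion  
Implement | Epsilon
Document  | Orion  
Deploy    | NULL   
Migrate   | Epsilon
Audit     | Nova   
Refactor  | Orion  
Research  | Epsilon


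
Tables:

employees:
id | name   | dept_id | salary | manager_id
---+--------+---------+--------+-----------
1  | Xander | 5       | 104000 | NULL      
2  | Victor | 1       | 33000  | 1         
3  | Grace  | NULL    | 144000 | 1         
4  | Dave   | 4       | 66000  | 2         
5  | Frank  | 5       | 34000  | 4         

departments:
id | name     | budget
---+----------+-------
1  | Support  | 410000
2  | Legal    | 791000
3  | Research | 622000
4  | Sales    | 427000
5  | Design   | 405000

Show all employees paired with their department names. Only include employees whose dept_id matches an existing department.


INNER JOIN keeps only employees rows whose dept_id matches an id in departments. Walk through each employee:
  - employee 1 (Xander): dept_id=5 -> matches Design
  - employee 2 (Victor): dept_id=1 -> matches Support
  - employee 3 (Grace): dept_id=NULL, no match -> dropped
  - employee 4 (Dave): dept_id=4 -> matches Sales
  - employee 5 (Frank): dept_id=5 -> matches Design
So 1 of 5 rows is dropped.

SQL:
SELECT a.name, b.name AS department
FROM employees a
INNER JOIN departments b ON a.dept_id = b.id

Result:
name   | department
-------+-----------
Xander | Design    
Victor | Support   
Dave   | Sales     
Frank  | Design    


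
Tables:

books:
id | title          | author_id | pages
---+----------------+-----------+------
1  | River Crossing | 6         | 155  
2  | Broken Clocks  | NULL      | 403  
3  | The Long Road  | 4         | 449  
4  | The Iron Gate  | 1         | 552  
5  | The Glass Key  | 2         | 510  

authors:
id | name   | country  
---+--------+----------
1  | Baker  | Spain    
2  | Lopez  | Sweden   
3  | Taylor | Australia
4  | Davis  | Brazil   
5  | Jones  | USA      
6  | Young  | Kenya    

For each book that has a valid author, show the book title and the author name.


INNER JOIN keeps only books rows whose author_id matches an id in authors. Walk through each book:
  - book 1 (River Crossing): author_id=6 -> matches Young
  - book 2 (Broken Clocks): author_id=NULL, no match -> dropped
  - book 3 (The Long Road): author_id=4 -> matches Davis
  - book 4 (The Iron Gate): author_id=1 -> matches Baker
  - book 5 (The Glass Key): author_id=2 -> matches Lopez
So 1 of 5 rows is dropped.

SQL:
SELECT a.title, b.name AS author
FROM books a
INNER JOIN authors b ON a.author_id = b.id

Result:
title          | author
---------------+-------
River Crossing | Young 
The Long Road  | Davis 
The Iron Gate  | Baker 
The Glass Key  | Lopez 


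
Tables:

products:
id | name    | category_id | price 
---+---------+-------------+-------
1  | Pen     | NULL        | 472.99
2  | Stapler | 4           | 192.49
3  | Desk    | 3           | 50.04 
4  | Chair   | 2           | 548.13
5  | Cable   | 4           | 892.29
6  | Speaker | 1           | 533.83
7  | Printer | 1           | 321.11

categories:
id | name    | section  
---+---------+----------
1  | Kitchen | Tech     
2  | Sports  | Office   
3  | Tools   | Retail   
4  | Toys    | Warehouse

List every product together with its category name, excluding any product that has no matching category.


INNER JOIN keeps only products rows whose category_id matches an id in categories. Walk through each product:
  - product 1 (Pen): category_id=NULL, no match -> dropped
  - product 2 (Stapler): category_id=4 -> matches Toys
  - product 3 (Desk): category_id=3 -> matches Tools
  - product 4 (Chair): category_id=2 -> matches Sports
  - product 5 (Cable): category_id=4 -> matches Toys
  - product 6 (Speaker): category_id=1 -> matches Kitchen
  - product 7 (Printer): category_id=1 -> matches Kitchen
So 1 of 7 rows is dropped.

SQL:
SELECT a.name, b.name AS category
FROM products a
INNER JOIN categories b ON a.category_id = b.id

Result:
name    | category
--------+---------
Stapler | Toys    
Desk    | Tools   
Chair   | Sports  
Cable   | Toys    
Speaker | Kitchen 
Printer | Kitchen 


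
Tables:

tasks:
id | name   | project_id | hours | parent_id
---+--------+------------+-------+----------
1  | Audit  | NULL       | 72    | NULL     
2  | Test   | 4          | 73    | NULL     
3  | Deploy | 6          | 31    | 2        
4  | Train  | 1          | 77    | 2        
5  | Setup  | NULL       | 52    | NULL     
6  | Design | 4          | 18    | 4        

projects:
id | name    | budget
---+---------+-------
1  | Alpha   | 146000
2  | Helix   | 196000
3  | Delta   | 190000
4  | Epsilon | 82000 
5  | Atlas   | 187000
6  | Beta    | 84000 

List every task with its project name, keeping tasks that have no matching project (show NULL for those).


LEFT JOIN keeps every row from tasks (the left table); where project_id has no match in projects, the project columns become NULL. Walk through each task:
  - task 1 (Audit): project_id=NULL, no match -> kept with NULL
  - task 2 (Test): project_id=4 -> matches Epsilon
  - task 3 (Deploy): project_id=6 -> matches Beta
  - task 4 (Train): project_id=1 -> matches Alpha
  - task 5 (Setup): project_id=NULL, no match -> kept with NULL
  - task 6 (Design): project_id=4 -> matches Epsilon
All 6 rows appear; 2 have NULL project.

SQL:
SELECT a.name, b.name AS project
FROM tasks a
LEFT JOIN projects b ON a.project_id = b.id

Result:
name   | project
-------+--------
Audit  | NULL   
Test   | Epsilon
Deploy | Beta   
Train  | Alpha  
Setup  | NULL   
Design | Epsilon


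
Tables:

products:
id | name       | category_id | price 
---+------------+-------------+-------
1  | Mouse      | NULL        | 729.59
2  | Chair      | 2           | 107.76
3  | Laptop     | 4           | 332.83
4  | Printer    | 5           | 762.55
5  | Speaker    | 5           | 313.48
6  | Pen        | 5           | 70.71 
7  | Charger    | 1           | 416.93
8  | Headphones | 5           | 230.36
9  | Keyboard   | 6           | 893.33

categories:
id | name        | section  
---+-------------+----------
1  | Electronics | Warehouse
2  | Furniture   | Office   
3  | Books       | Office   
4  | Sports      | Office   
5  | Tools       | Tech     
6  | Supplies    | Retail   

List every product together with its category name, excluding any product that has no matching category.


INNER JOIN keeps only products rows whose category_id matches an id in categories. Walk through each product:
  - product 1 (Mouse): category_id=NULL, no match -> dropped
  - product 2 (Chair): category_id=2 -> matches Furniture
  - product 3 (Laptop): category_id=4 -> matches Sports
  - product 4 (Printer): category_id=5 -> matches Tools
  - product 5 (Speaker): category_id=5 -> matches Tools
  - product 6 (Pen): category_id=5 -> matches Tools
  - product 7 (Charger): category_id=1 -> matches Electronics
  - product 8 (Headphones): category_id=5 -> matches Tools
  - product 9 (Keyboard): category_id=6 -> matches Supplies
So 1 of 9 rows is dropped.

SQL:
SELECT a.name, b.name AS category
FROM products a
INNER JOIN categories b ON a.category_id = b.id

Result:
name       | category   
-----------+------------
Chair      | Furniture  
Laptop     | Sports     
Printer    | Tools      
Speaker    | Tools      
Pen        | Tools      
Charger    | Electronics
Headphones | Tools      
Keyboard   | Supplies   


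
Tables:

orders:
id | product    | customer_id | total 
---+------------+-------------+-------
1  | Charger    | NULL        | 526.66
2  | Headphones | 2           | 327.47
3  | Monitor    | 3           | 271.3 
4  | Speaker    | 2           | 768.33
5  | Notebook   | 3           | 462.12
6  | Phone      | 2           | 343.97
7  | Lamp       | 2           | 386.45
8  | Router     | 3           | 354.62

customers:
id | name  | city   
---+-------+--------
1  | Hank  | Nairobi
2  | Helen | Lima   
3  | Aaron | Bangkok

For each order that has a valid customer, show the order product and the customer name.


INNER JOIN keeps only orders rows whose customer_id matches an id in customers. Walk through each order:
  - order 1 (Charger): customer_id=NULL, no match -> dropped
  - order 2 (Headphones): customer_id=2 -> matches Helen
  - order 3 (Monitor): customer_id=3 -> matches Aaron
  - order 4 (Speaker): customer_id=2 -> matches Helen
  - order 5 (Notebook): customer_id=3 -> matches Aaron
  - order 6 (Phone): customer_id=2 -> matches Helen
  - order 7 (Lamp): customer_id=2 -> matches Helen
  - order 8 (Router): customer_id=3 -> matches Aaron
So 1 of 8 rows is dropped.

SQL:
SELECT a.product, b.name AS customer
FROM orders a
INNER JOIN customers b ON a.customer_id = b.id

Result:
product    | customer
-----------+---------
Headphones | Helen   
Monitor    | Aaron   
Speaker    | Helen   
Notebook   | Aaron   
Phone      | Helen   
Lamp       | Helen   
Router     | Aaron   


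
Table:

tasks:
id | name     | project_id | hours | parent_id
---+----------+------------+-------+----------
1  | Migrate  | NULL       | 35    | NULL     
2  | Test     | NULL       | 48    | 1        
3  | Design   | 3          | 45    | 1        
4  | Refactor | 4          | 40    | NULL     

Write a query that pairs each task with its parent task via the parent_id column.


This is a self-join: tasks is joined to a second copy of itself, matching each row's parent_id to another row's id. Use LEFT JOIN so rows with parent_id=NULL are kept.
  - task 1 (Migrate): parent_id=NULL -> NULL
  - task 2 (Test): parent_id=1 -> Migrate
  - task 3 (Design): parent_id=1 -> Migrate
  - task 4 (Refactor): parent_id=NULL -> NULL

SQL:
SELECT a.name AS item, b.name AS parent
FROM tasks a
LEFT JOIN tasks b ON a.parent_id = b.id

Result:
item     | parent 
---------+--------
Migrate  | NULL   
Test     | Migrate
Design   | Migrate
Refactor | NULL   


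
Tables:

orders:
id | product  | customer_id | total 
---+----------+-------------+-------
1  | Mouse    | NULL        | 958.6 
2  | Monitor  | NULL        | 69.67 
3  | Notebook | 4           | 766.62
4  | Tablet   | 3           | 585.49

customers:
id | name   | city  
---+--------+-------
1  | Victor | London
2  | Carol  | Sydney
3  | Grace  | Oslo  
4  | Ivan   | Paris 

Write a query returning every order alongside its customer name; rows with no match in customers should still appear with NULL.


LEFT JOIN keeps every row from orders (the left table); where customer_id has no match in customers, the customer columns become NULL. Walk through each order:
  - order 1 (Mouse): customer_id=NULL, no match -> kept with NULL
  - order 2 (Monitor): customer_id=NULL, no match -> kept with NULL
  - order 3 (Notebook): customer_id=4 -> matches Ivan
  - order 4 (Tablet): customer_id=3 -> matches Grace
All 4 rows appear; 2 have NULL customer.

SQL:
SELECT a.product, b.name AS customer
FROM orders a
LEFT JOIN customers b ON a.customer_id = b.id

Result:
product  | customer
---------+---------
Mouse    | NULL    
Monitor  | NULL    
Notebook | Ivan    
Tablet   | Grace   


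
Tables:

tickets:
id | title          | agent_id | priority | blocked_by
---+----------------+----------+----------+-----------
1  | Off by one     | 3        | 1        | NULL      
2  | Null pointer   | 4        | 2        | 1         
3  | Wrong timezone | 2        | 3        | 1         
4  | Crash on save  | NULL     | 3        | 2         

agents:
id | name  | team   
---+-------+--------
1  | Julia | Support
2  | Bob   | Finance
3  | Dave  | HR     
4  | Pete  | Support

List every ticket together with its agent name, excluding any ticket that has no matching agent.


INNER JOIN keeps only tickets rows whose agent_id matches an id in agents. Walk through each ticket:
  - ticket 1 (Off by one): agent_id=3 -> matches Dave
  - ticket 2 (Null pointer): agent_id=4 -> matches Pete
  - ticket 3 (Wrong timezone): agent_id=2 -> matches Bob
  - ticket 4 (Crash on save): agent_id=NULL, no match -> dropped
So 1 of 4 rows is dropped.

SQL:
SELECT a.title, b.name AS agent
FROM tickets a
INNER JOIN agents b ON a.agent_id = b.id

Result:
title          | agent
---------------+------
Off by one     | Dave 
Null pointer   | Pete 
Wrong timezone | Bob  


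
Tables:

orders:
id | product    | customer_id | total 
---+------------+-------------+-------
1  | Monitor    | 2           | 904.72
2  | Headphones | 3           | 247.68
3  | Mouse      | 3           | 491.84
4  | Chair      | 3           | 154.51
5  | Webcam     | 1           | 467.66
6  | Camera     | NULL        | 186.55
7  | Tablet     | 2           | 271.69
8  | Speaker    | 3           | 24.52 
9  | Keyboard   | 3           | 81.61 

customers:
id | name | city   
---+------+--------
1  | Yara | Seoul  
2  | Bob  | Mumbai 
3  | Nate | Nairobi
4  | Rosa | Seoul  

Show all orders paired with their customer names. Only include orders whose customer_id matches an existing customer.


INNER JOIN keeps only orders rows whose customer_id matches an id in customers. Walk through each order:
  - order 1 (Monitor): customer_id=2 -> matches Bob
  - order 2 (Headphones): customer_id=3 -> matches Nate
  - order 3 (Mouse): customer_id=3 -> matches Nate
  - order 4 (Chair): customer_id=3 -> matches Nate
  - order 5 (Webcam): customer_id=1 -> matches Yara
  - order 6 (Camera): customer_id=NULL, no match -> dropped
  - order 7 (Tablet): customer_id=2 -> matches Bob
  - order 8 (Speaker): customer_id=3 -> matches Nate
  - order 9 (Keyboard): customer_id=3 -> matches Nate
So 1 of 9 rows is dropped.

SQL:
SELECT a.product, b.name AS customer
FROM orders a
INNER JOIN customers b ON a.customer_id = b.id

Result:
product    | customer
-----------+---------
Monitor    | Bob     
Headphones | Nate    
Mouse      | Nate    
Chair      | Nate    
Webcam     | Yara    
Tablet     | Bob     
Speaker    | Nate    
Keyboard   | Nate    


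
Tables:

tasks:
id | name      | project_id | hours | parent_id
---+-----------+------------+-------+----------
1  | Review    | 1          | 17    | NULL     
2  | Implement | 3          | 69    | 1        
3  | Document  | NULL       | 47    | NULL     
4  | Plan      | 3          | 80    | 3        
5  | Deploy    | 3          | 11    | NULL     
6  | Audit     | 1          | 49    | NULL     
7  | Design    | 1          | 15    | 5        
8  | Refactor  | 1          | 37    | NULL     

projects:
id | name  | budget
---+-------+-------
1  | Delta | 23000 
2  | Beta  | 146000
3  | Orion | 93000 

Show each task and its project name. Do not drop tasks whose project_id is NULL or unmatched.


LEFT JOIN keeps every row from tasks (the left table); where project_id has no match in projects, the project columns become NULL. Walk through each task:
  - task 1 (Review): project_id=1 -> matches Delta
  - task 2 (Implement): project_id=3 -> matches Orion
  - task 3 (Document): project_id=NULL, no match -> kept with NULL
  - task 4 (Plan): project_id=3 -> matches Orion
  - task 5 (Deploy): project_id=3 -> matches Orion
  - task 6 (Audit): project_id=1 -> matches Delta
  - task 7 (Design): project_id=1 -> matches Delta
  - task 8 (Refactor): project_id=1 -> matches Delta
All 8 rows appear; 1 has NULL project.

SQL:
SELECT a.name, b.name AS project
FROM tasks a
LEFT JOIN projects b ON a.project_id = b.id

Result:
name      | project
----------+--------
Review    | Delta  
Implement | Orion  
Document  | NULL   
Plan      | Orion  
Deploy    | Orion  
Audit     | Delta  
Design    | Delta  
Refactor  | Delta  


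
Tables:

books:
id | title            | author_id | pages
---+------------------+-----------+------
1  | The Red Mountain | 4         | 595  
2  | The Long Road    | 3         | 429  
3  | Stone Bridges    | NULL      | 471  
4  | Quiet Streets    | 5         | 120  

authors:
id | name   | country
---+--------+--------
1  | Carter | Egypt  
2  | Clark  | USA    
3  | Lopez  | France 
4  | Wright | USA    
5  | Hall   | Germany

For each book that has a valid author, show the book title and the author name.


INNER JOIN keeps only books rows whose author_id matches an id in authors. Walk through each book:
  - book 1 (The Red Mountain): author_id=4 -> matches Wright
  - book 2 (The Long Road): author_id=3 -> matches Lopez
  - book 3 (Stone Bridges): author_id=NULL, no match -> dropped
  - book 4 (Quiet Streets): author_id=5 -> matches Hall
So 1 of 4 rows is dropped.

SQL:
SELECT a.title, b.name AS author
FROM books a
INNER JOIN authors b ON a.author_id = b.id

Result:
title            | author
-----------------+-------
The Red Mountain | Wright
The Long Road    | Lopez 
Quiet Streets    | Hall  
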